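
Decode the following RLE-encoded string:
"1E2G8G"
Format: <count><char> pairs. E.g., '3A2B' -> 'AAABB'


Expanding each <count><char> pair:
  1E -> 'E'
  2G -> 'GG'
  8G -> 'GGGGGGGG'

Decoded = EGGGGGGGGGG


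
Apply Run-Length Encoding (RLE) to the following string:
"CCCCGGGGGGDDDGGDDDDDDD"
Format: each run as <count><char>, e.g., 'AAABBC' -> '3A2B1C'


Scanning runs left to right:
  i=0: run of 'C' x 4 -> '4C'
  i=4: run of 'G' x 6 -> '6G'
  i=10: run of 'D' x 3 -> '3D'
  i=13: run of 'G' x 2 -> '2G'
  i=15: run of 'D' x 7 -> '7D'

RLE = 4C6G3D2G7D


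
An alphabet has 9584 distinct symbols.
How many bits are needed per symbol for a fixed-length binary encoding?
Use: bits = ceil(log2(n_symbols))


log2(9584) = 13.2264
Bracket: 2^13 = 8192 < 9584 <= 2^14 = 16384
So ceil(log2(9584)) = 14

bits = ceil(log2(9584)) = ceil(13.2264) = 14 bits


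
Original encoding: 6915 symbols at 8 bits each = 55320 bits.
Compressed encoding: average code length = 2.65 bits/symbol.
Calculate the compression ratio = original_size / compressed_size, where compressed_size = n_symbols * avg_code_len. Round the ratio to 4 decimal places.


original_size = n_symbols * orig_bits = 6915 * 8 = 55320 bits
compressed_size = n_symbols * avg_code_len = 6915 * 2.65 = 18324.75 bits
ratio = original_size / compressed_size = 55320 / 18324.75 = 3.0189

Compression ratio = 3.0189


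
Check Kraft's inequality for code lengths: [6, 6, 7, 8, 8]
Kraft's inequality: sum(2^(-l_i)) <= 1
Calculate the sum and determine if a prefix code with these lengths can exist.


Sum = 2^(-6) + 2^(-6) + 2^(-7) + 2^(-8) + 2^(-8)
    = 0.015625 + 0.015625 + 0.0078125 + 0.00390625 + 0.00390625
    = 12/256 = 0.046875
Since 0.046875 <= 1, Kraft's inequality IS satisfied.
A prefix code with these lengths CAN exist.

Kraft sum = 0.046875. Satisfied.


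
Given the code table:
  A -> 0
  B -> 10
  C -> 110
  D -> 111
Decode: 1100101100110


Decoding:
110 -> C
0 -> A
10 -> B
110 -> C
0 -> A
110 -> C


Result: CABCAC


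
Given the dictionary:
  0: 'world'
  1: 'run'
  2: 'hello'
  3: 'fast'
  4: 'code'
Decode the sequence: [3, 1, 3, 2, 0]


Look up each index in the dictionary:
  3 -> 'fast'
  1 -> 'run'
  3 -> 'fast'
  2 -> 'hello'
  0 -> 'world'

Decoded: "fast run fast hello world"


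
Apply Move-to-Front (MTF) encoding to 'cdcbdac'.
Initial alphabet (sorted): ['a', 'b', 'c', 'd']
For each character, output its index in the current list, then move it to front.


MTF encoding:
'c': index 2 in ['a', 'b', 'c', 'd'] -> ['c', 'a', 'b', 'd']
'd': index 3 in ['c', 'a', 'b', 'd'] -> ['d', 'c', 'a', 'b']
'c': index 1 in ['d', 'c', 'a', 'b'] -> ['c', 'd', 'a', 'b']
'b': index 3 in ['c', 'd', 'a', 'b'] -> ['b', 'c', 'd', 'a']
'd': index 2 in ['b', 'c', 'd', 'a'] -> ['d', 'b', 'c', 'a']
'a': index 3 in ['d', 'b', 'c', 'a'] -> ['a', 'd', 'b', 'c']
'c': index 3 in ['a', 'd', 'b', 'c'] -> ['c', 'a', 'd', 'b']


Output: [2, 3, 1, 3, 2, 3, 3]


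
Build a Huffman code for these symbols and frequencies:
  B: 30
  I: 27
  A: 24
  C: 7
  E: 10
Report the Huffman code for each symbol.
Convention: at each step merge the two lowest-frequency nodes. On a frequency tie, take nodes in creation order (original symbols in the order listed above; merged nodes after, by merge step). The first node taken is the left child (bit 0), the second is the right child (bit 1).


Huffman tree construction:
Step 1: Merge C(7) + E(10) = 17
Step 2: Merge (C+E)(17) + A(24) = 41
Step 3: Merge I(27) + B(30) = 57
Step 4: Merge ((C+E)+A)(41) + (I+B)(57) = 98
Read each symbol's code off the tree from the root (left child = 0, right child = 1).

Codes:
  B: 11 (length 2)
  I: 10 (length 2)
  A: 01 (length 2)
  C: 000 (length 3)
  E: 001 (length 3)
Average code length: 213/98 = 2.1735 bits/symbol


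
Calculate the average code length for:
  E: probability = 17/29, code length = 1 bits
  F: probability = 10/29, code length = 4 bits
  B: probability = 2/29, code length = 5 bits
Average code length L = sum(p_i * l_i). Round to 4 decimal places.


Weighted contributions p_i * l_i:
  E: (17/29) * 1 = 17/29
  F: (10/29) * 4 = 40/29
  B: (2/29) * 5 = 10/29
Sum = (17 + 40 + 10)/29 = 67/29

L = 67/29 = 2.3103 bits/symbol


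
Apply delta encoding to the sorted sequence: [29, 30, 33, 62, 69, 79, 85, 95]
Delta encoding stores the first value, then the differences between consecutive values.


First value: 29
Deltas:
  30 - 29 = 1
  33 - 30 = 3
  62 - 33 = 29
  69 - 62 = 7
  79 - 69 = 10
  85 - 79 = 6
  95 - 85 = 10


Delta encoded: [29, 1, 3, 29, 7, 10, 6, 10]


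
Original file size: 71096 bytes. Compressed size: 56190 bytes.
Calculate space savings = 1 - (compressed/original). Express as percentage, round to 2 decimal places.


ratio = compressed/original = 56190/71096 = 0.79034
savings = 1 - ratio = 1 - 0.79034 = 0.20966
as a percentage: 0.20966 * 100 = 20.97%

Space savings = 1 - 56190/71096 = 20.97%


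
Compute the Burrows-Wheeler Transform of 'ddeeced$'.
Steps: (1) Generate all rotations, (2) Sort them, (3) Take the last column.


Rotations (sorted):
  0: $ddeeced -> last char: d
  1: ced$ddee -> last char: e
  2: d$ddeece -> last char: e
  3: ddeeced$ -> last char: $
  4: deeced$d -> last char: d
  5: eced$dde -> last char: e
  6: ed$ddeec -> last char: c
  7: eeced$dd -> last char: d


BWT = dee$decd


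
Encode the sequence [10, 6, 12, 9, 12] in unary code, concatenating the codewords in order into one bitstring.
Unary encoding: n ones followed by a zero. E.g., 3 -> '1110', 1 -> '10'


Encode each number as n ones followed by a terminating 0:
  10 -> 11111111110 (11 bits)
  6 -> 1111110 (7 bits)
  12 -> 1111111111110 (13 bits)
  9 -> 1111111110 (10 bits)
  12 -> 1111111111110 (13 bits)
Total length = 11 + 7 + 13 + 10 + 13 = 54 bits.

Unary([10, 6, 12, 9, 12]) = 111111111101111110111111111111011111111101111111111110 (54 bits)


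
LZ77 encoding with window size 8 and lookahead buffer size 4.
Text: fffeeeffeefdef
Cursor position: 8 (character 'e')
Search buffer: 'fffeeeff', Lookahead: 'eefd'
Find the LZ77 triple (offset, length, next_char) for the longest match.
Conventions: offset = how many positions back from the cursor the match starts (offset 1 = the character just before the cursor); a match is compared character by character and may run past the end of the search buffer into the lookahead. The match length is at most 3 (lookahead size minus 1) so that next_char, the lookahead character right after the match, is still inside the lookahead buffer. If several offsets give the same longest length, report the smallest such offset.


Try each offset into the search buffer:
  offset=1 (pos 7, char 'f'): match length 0
  offset=2 (pos 6, char 'f'): match length 0
  offset=3 (pos 5, char 'e'): match length 1
  offset=4 (pos 4, char 'e'): match length 3
  offset=5 (pos 3, char 'e'): match length 2
  offset=6 (pos 2, char 'f'): match length 0
  offset=7 (pos 1, char 'f'): match length 0
  offset=8 (pos 0, char 'f'): match length 0
Longest match has length 3 at offset 4.
next_char = character at position 8 + 3 = 11 -> 'd'

Best match: offset=4, length=3 (matching 'eef' starting at position 4)
LZ77 triple: (4, 3, 'd')


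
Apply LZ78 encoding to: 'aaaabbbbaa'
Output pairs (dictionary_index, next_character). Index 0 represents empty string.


LZ78 encoding steps:
Dictionary: {0: ''}
Step 1: w='' (idx 0), next='a' -> output (0, 'a'), add 'a' as idx 1
Step 2: w='a' (idx 1), next='a' -> output (1, 'a'), add 'aa' as idx 2
Step 3: w='a' (idx 1), next='b' -> output (1, 'b'), add 'ab' as idx 3
Step 4: w='' (idx 0), next='b' -> output (0, 'b'), add 'b' as idx 4
Step 5: w='b' (idx 4), next='b' -> output (4, 'b'), add 'bb' as idx 5
Step 6: w='aa' (idx 2), end of input -> output (2, '')


Encoded: [(0, 'a'), (1, 'a'), (1, 'b'), (0, 'b'), (4, 'b'), (2, '')]


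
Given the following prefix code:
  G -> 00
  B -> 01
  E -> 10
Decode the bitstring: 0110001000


Decoding step by step:
Bits 01 -> B
Bits 10 -> E
Bits 00 -> G
Bits 10 -> E
Bits 00 -> G


Decoded message: BEGEG


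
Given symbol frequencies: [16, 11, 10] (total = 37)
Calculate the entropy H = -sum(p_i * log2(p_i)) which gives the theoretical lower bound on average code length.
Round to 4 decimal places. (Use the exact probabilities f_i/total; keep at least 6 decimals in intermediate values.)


Per-symbol terms -p_i * log2(p_i) with p_i = f_i/37:
  p = 16/37 = 0.432432: log2(p) = -1.209453, -p*log2(p) = 0.523007
  p = 11/37 = 0.297297: log2(p) = -1.750022, -p*log2(p) = 0.520277
  p = 10/37 = 0.270270: log2(p) = -1.887525, -p*log2(p) = 0.510142
H = 0.523007 + 0.520277 + 0.510142 = 1.553426

H = 1.5534 bits/symbol


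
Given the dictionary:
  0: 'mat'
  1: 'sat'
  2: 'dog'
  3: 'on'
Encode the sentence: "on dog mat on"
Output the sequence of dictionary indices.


Look up each word in the dictionary:
  'on' -> 3
  'dog' -> 2
  'mat' -> 0
  'on' -> 3

Encoded: [3, 2, 0, 3]


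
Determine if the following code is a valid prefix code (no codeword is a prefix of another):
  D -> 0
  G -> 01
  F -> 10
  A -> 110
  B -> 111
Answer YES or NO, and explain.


Checking each pair (does one codeword prefix another?):
  D='0' vs G='01': prefix -- VIOLATION

NO -- this is NOT a valid prefix code. D (0) is a prefix of G (01).


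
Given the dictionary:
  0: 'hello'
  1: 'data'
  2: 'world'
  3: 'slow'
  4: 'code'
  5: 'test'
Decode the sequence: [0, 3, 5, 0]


Look up each index in the dictionary:
  0 -> 'hello'
  3 -> 'slow'
  5 -> 'test'
  0 -> 'hello'

Decoded: "hello slow test hello"


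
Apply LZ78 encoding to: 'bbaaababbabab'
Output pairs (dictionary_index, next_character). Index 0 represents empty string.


LZ78 encoding steps:
Dictionary: {0: ''}
Step 1: w='' (idx 0), next='b' -> output (0, 'b'), add 'b' as idx 1
Step 2: w='b' (idx 1), next='a' -> output (1, 'a'), add 'ba' as idx 2
Step 3: w='' (idx 0), next='a' -> output (0, 'a'), add 'a' as idx 3
Step 4: w='a' (idx 3), next='b' -> output (3, 'b'), add 'ab' as idx 4
Step 5: w='ab' (idx 4), next='b' -> output (4, 'b'), add 'abb' as idx 5
Step 6: w='ab' (idx 4), next='a' -> output (4, 'a'), add 'aba' as idx 6
Step 7: w='b' (idx 1), end of input -> output (1, '')


Encoded: [(0, 'b'), (1, 'a'), (0, 'a'), (3, 'b'), (4, 'b'), (4, 'a'), (1, '')]


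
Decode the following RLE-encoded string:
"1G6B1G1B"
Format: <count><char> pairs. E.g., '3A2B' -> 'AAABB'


Expanding each <count><char> pair:
  1G -> 'G'
  6B -> 'BBBBBB'
  1G -> 'G'
  1B -> 'B'

Decoded = GBBBBBBGB


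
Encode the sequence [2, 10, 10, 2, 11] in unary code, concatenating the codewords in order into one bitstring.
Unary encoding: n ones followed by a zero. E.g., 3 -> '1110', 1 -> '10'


Encode each number as n ones followed by a terminating 0:
  2 -> 110 (3 bits)
  10 -> 11111111110 (11 bits)
  10 -> 11111111110 (11 bits)
  2 -> 110 (3 bits)
  11 -> 111111111110 (12 bits)
Total length = 3 + 11 + 11 + 3 + 12 = 40 bits.

Unary([2, 10, 10, 2, 11]) = 1101111111111011111111110110111111111110 (40 bits)


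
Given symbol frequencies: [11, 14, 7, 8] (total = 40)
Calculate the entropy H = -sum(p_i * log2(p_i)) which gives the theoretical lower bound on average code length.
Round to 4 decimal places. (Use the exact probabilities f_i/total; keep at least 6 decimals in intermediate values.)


Per-symbol terms -p_i * log2(p_i) with p_i = f_i/40:
  p = 11/40 = 0.275000: log2(p) = -1.862496, -p*log2(p) = 0.512187
  p = 14/40 = 0.350000: log2(p) = -1.514573, -p*log2(p) = 0.530101
  p = 7/40 = 0.175000: log2(p) = -2.514573, -p*log2(p) = 0.440050
  p = 8/40 = 0.200000: log2(p) = -2.321928, -p*log2(p) = 0.464386
H = 0.512187 + 0.530101 + 0.440050 + 0.464386 = 1.946724

H = 1.9467 bits/symbol


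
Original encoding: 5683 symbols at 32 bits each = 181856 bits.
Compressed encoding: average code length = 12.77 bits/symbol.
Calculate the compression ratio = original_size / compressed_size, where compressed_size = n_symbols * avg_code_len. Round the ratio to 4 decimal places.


original_size = n_symbols * orig_bits = 5683 * 32 = 181856 bits
compressed_size = n_symbols * avg_code_len = 5683 * 12.77 = 72571.91 bits
ratio = original_size / compressed_size = 181856 / 72571.91 = 2.5059

Compression ratio = 2.5059


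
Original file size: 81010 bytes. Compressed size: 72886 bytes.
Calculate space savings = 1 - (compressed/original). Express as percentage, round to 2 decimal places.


ratio = compressed/original = 72886/81010 = 0.899716
savings = 1 - ratio = 1 - 0.899716 = 0.100284
as a percentage: 0.100284 * 100 = 10.03%

Space savings = 1 - 72886/81010 = 10.03%


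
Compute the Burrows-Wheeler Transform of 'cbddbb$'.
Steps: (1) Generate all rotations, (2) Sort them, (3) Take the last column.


Rotations (sorted):
  0: $cbddbb -> last char: b
  1: b$cbddb -> last char: b
  2: bb$cbdd -> last char: d
  3: bddbb$c -> last char: c
  4: cbddbb$ -> last char: $
  5: dbb$cbd -> last char: d
  6: ddbb$cb -> last char: b


BWT = bbdc$db


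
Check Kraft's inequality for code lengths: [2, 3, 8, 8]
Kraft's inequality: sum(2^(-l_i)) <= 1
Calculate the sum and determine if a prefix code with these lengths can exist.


Sum = 2^(-2) + 2^(-3) + 2^(-8) + 2^(-8)
    = 0.25 + 0.125 + 0.00390625 + 0.00390625
    = 98/256 = 0.3828125
Since 0.3828125 <= 1, Kraft's inequality IS satisfied.
A prefix code with these lengths CAN exist.

Kraft sum = 0.3828125. Satisfied.


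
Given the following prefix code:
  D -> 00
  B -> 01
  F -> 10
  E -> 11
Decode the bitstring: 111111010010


Decoding step by step:
Bits 11 -> E
Bits 11 -> E
Bits 11 -> E
Bits 01 -> B
Bits 00 -> D
Bits 10 -> F


Decoded message: EEEBDF


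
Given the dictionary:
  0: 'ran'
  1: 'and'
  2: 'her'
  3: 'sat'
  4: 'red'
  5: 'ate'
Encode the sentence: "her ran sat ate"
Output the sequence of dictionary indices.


Look up each word in the dictionary:
  'her' -> 2
  'ran' -> 0
  'sat' -> 3
  'ate' -> 5

Encoded: [2, 0, 3, 5]


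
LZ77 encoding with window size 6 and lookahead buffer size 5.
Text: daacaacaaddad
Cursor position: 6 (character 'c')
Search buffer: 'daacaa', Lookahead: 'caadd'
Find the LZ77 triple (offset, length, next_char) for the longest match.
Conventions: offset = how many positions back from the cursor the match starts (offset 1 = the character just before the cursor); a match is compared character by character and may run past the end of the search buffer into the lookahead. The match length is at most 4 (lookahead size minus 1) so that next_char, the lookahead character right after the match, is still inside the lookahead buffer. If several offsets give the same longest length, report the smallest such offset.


Try each offset into the search buffer:
  offset=1 (pos 5, char 'a'): match length 0
  offset=2 (pos 4, char 'a'): match length 0
  offset=3 (pos 3, char 'c'): match length 3
  offset=4 (pos 2, char 'a'): match length 0
  offset=5 (pos 1, char 'a'): match length 0
  offset=6 (pos 0, char 'd'): match length 0
Longest match has length 3 at offset 3.
next_char = character at position 6 + 3 = 9 -> 'd'

Best match: offset=3, length=3 (matching 'caa' starting at position 3)
LZ77 triple: (3, 3, 'd')


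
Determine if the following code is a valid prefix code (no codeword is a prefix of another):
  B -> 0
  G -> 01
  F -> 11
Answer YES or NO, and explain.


Checking each pair (does one codeword prefix another?):
  B='0' vs G='01': prefix -- VIOLATION

NO -- this is NOT a valid prefix code. B (0) is a prefix of G (01).


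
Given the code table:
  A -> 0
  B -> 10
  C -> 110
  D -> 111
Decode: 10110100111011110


Decoding:
10 -> B
110 -> C
10 -> B
0 -> A
111 -> D
0 -> A
111 -> D
10 -> B


Result: BCBADADB


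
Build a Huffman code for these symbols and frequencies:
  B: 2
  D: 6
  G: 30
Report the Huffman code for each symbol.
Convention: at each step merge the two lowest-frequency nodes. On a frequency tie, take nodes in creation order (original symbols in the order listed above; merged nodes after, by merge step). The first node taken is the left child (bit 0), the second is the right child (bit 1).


Huffman tree construction:
Step 1: Merge B(2) + D(6) = 8
Step 2: Merge (B+D)(8) + G(30) = 38
Read each symbol's code off the tree from the root (left child = 0, right child = 1).

Codes:
  B: 00 (length 2)
  D: 01 (length 2)
  G: 1 (length 1)
Average code length: 46/38 = 1.2105 bits/symbol


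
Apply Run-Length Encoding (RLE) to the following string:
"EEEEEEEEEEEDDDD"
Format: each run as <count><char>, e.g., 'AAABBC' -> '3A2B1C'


Scanning runs left to right:
  i=0: run of 'E' x 11 -> '11E'
  i=11: run of 'D' x 4 -> '4D'

RLE = 11E4D


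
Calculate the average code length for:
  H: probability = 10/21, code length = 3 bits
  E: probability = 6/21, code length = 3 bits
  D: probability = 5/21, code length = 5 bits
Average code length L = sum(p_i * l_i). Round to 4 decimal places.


Weighted contributions p_i * l_i:
  H: (10/21) * 3 = 30/21
  E: (6/21) * 3 = 18/21
  D: (5/21) * 5 = 25/21
Sum = (30 + 18 + 25)/21 = 73/21

L = 73/21 = 3.4762 bits/symbol


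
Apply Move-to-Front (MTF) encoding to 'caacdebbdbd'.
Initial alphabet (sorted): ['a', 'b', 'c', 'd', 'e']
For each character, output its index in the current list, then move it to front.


MTF encoding:
'c': index 2 in ['a', 'b', 'c', 'd', 'e'] -> ['c', 'a', 'b', 'd', 'e']
'a': index 1 in ['c', 'a', 'b', 'd', 'e'] -> ['a', 'c', 'b', 'd', 'e']
'a': index 0 in ['a', 'c', 'b', 'd', 'e'] -> ['a', 'c', 'b', 'd', 'e']
'c': index 1 in ['a', 'c', 'b', 'd', 'e'] -> ['c', 'a', 'b', 'd', 'e']
'd': index 3 in ['c', 'a', 'b', 'd', 'e'] -> ['d', 'c', 'a', 'b', 'e']
'e': index 4 in ['d', 'c', 'a', 'b', 'e'] -> ['e', 'd', 'c', 'a', 'b']
'b': index 4 in ['e', 'd', 'c', 'a', 'b'] -> ['b', 'e', 'd', 'c', 'a']
'b': index 0 in ['b', 'e', 'd', 'c', 'a'] -> ['b', 'e', 'd', 'c', 'a']
'd': index 2 in ['b', 'e', 'd', 'c', 'a'] -> ['d', 'b', 'e', 'c', 'a']
'b': index 1 in ['d', 'b', 'e', 'c', 'a'] -> ['b', 'd', 'e', 'c', 'a']
'd': index 1 in ['b', 'd', 'e', 'c', 'a'] -> ['d', 'b', 'e', 'c', 'a']


Output: [2, 1, 0, 1, 3, 4, 4, 0, 2, 1, 1]


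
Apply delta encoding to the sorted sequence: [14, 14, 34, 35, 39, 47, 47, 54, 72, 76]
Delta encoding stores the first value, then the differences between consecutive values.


First value: 14
Deltas:
  14 - 14 = 0
  34 - 14 = 20
  35 - 34 = 1
  39 - 35 = 4
  47 - 39 = 8
  47 - 47 = 0
  54 - 47 = 7
  72 - 54 = 18
  76 - 72 = 4


Delta encoded: [14, 0, 20, 1, 4, 8, 0, 7, 18, 4]


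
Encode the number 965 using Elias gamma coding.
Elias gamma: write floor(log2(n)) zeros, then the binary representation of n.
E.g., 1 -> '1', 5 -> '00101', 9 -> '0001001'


num_bits = floor(log2(965)) + 1 = 10
leading_zeros = num_bits - 1 = 9
binary(965) = 1111000101

Elias gamma(965) = '000000000' + '1111000101' = 0000000001111000101 (19 bits)


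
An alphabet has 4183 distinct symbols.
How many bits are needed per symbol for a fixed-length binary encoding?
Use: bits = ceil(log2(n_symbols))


log2(4183) = 12.0303
Bracket: 2^12 = 4096 < 4183 <= 2^13 = 8192
So ceil(log2(4183)) = 13

bits = ceil(log2(4183)) = ceil(12.0303) = 13 bits


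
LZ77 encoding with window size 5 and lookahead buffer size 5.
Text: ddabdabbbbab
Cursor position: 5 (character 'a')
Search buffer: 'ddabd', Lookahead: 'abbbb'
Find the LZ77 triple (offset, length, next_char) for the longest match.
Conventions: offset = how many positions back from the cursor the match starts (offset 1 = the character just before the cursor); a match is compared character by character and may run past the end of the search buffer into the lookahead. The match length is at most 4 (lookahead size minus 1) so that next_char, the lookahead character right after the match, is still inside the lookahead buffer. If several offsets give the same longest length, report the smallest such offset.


Try each offset into the search buffer:
  offset=1 (pos 4, char 'd'): match length 0
  offset=2 (pos 3, char 'b'): match length 0
  offset=3 (pos 2, char 'a'): match length 2
  offset=4 (pos 1, char 'd'): match length 0
  offset=5 (pos 0, char 'd'): match length 0
Longest match has length 2 at offset 3.
next_char = character at position 5 + 2 = 7 -> 'b'

Best match: offset=3, length=2 (matching 'ab' starting at position 2)
LZ77 triple: (3, 2, 'b')


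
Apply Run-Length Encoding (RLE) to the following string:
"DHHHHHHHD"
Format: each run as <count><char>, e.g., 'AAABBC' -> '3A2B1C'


Scanning runs left to right:
  i=0: run of 'D' x 1 -> '1D'
  i=1: run of 'H' x 7 -> '7H'
  i=8: run of 'D' x 1 -> '1D'

RLE = 1D7H1D


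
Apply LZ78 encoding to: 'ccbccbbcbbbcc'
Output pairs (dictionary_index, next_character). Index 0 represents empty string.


LZ78 encoding steps:
Dictionary: {0: ''}
Step 1: w='' (idx 0), next='c' -> output (0, 'c'), add 'c' as idx 1
Step 2: w='c' (idx 1), next='b' -> output (1, 'b'), add 'cb' as idx 2
Step 3: w='c' (idx 1), next='c' -> output (1, 'c'), add 'cc' as idx 3
Step 4: w='' (idx 0), next='b' -> output (0, 'b'), add 'b' as idx 4
Step 5: w='b' (idx 4), next='c' -> output (4, 'c'), add 'bc' as idx 5
Step 6: w='b' (idx 4), next='b' -> output (4, 'b'), add 'bb' as idx 6
Step 7: w='bc' (idx 5), next='c' -> output (5, 'c'), add 'bcc' as idx 7


Encoded: [(0, 'c'), (1, 'b'), (1, 'c'), (0, 'b'), (4, 'c'), (4, 'b'), (5, 'c')]


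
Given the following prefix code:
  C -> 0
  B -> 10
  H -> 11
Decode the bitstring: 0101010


Decoding step by step:
Bits 0 -> C
Bits 10 -> B
Bits 10 -> B
Bits 10 -> B


Decoded message: CBBB


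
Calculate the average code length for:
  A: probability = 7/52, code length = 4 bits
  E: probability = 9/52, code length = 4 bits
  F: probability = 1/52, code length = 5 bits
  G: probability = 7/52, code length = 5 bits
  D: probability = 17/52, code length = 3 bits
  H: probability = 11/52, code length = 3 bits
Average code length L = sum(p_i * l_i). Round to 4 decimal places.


Weighted contributions p_i * l_i:
  A: (7/52) * 4 = 28/52
  E: (9/52) * 4 = 36/52
  F: (1/52) * 5 = 5/52
  G: (7/52) * 5 = 35/52
  D: (17/52) * 3 = 51/52
  H: (11/52) * 3 = 33/52
Sum = (28 + 36 + 5 + 35 + 51 + 33)/52 = 188/52

L = 188/52 = 3.6154 bits/symbol


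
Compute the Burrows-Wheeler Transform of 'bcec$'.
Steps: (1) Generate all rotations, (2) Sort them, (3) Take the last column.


Rotations (sorted):
  0: $bcec -> last char: c
  1: bcec$ -> last char: $
  2: c$bce -> last char: e
  3: cec$b -> last char: b
  4: ec$bc -> last char: c


BWT = c$ebc


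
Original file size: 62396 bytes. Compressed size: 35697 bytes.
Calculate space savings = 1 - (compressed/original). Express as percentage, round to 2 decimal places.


ratio = compressed/original = 35697/62396 = 0.572104
savings = 1 - ratio = 1 - 0.572104 = 0.427896
as a percentage: 0.427896 * 100 = 42.79%

Space savings = 1 - 35697/62396 = 42.79%


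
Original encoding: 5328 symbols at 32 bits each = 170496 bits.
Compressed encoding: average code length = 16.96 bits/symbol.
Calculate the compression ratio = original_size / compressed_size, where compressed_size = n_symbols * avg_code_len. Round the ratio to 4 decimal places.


original_size = n_symbols * orig_bits = 5328 * 32 = 170496 bits
compressed_size = n_symbols * avg_code_len = 5328 * 16.96 = 90362.88 bits
ratio = original_size / compressed_size = 170496 / 90362.88 = 1.8868

Compression ratio = 1.8868


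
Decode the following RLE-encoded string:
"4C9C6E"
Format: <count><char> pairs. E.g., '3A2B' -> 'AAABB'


Expanding each <count><char> pair:
  4C -> 'CCCC'
  9C -> 'CCCCCCCCC'
  6E -> 'EEEEEE'

Decoded = CCCCCCCCCCCCCEEEEEE


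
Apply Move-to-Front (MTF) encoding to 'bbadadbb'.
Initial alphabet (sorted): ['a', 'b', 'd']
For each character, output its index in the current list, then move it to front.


MTF encoding:
'b': index 1 in ['a', 'b', 'd'] -> ['b', 'a', 'd']
'b': index 0 in ['b', 'a', 'd'] -> ['b', 'a', 'd']
'a': index 1 in ['b', 'a', 'd'] -> ['a', 'b', 'd']
'd': index 2 in ['a', 'b', 'd'] -> ['d', 'a', 'b']
'a': index 1 in ['d', 'a', 'b'] -> ['a', 'd', 'b']
'd': index 1 in ['a', 'd', 'b'] -> ['d', 'a', 'b']
'b': index 2 in ['d', 'a', 'b'] -> ['b', 'd', 'a']
'b': index 0 in ['b', 'd', 'a'] -> ['b', 'd', 'a']


Output: [1, 0, 1, 2, 1, 1, 2, 0]


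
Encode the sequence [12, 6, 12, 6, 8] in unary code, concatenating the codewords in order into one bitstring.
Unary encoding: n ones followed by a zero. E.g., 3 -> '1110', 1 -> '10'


Encode each number as n ones followed by a terminating 0:
  12 -> 1111111111110 (13 bits)
  6 -> 1111110 (7 bits)
  12 -> 1111111111110 (13 bits)
  6 -> 1111110 (7 bits)
  8 -> 111111110 (9 bits)
Total length = 13 + 7 + 13 + 7 + 9 = 49 bits.

Unary([12, 6, 12, 6, 8]) = 1111111111110111111011111111111101111110111111110 (49 bits)


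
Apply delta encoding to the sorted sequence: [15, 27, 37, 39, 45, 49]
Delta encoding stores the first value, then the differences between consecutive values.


First value: 15
Deltas:
  27 - 15 = 12
  37 - 27 = 10
  39 - 37 = 2
  45 - 39 = 6
  49 - 45 = 4


Delta encoded: [15, 12, 10, 2, 6, 4]


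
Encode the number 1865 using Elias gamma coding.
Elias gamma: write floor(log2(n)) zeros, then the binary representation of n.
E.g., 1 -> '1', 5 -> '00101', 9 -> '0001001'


num_bits = floor(log2(1865)) + 1 = 11
leading_zeros = num_bits - 1 = 10
binary(1865) = 11101001001

Elias gamma(1865) = '0000000000' + '11101001001' = 000000000011101001001 (21 bits)


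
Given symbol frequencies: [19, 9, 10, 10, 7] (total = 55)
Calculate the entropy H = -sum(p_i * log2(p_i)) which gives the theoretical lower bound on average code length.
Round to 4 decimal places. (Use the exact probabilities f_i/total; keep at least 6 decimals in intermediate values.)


Per-symbol terms -p_i * log2(p_i) with p_i = f_i/55:
  p = 19/55 = 0.345455: log2(p) = -1.533432, -p*log2(p) = 0.529731
  p = 9/55 = 0.163636: log2(p) = -2.611435, -p*log2(p) = 0.427326
  p = 10/55 = 0.181818: log2(p) = -2.459432, -p*log2(p) = 0.447169
  p = 10/55 = 0.181818: log2(p) = -2.459432, -p*log2(p) = 0.447169
  p = 7/55 = 0.127273: log2(p) = -2.974005, -p*log2(p) = 0.378510
H = 0.529731 + 0.427326 + 0.447169 + 0.447169 + 0.378510 = 2.229905

H = 2.2299 bits/symbol


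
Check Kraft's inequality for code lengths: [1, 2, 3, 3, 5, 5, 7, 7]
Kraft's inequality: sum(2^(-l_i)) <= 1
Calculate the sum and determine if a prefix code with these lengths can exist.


Sum = 2^(-1) + 2^(-2) + 2^(-3) + 2^(-3) + 2^(-5) + 2^(-5) + 2^(-7) + 2^(-7)
    = 0.5 + 0.25 + 0.125 + 0.125 + 0.03125 + 0.03125 + 0.0078125 + 0.0078125
    = 138/128 = 1.078125
Since 1.078125 > 1, Kraft's inequality is NOT satisfied.
A prefix code with these lengths CANNOT exist.

Kraft sum = 1.078125. Not satisfied.


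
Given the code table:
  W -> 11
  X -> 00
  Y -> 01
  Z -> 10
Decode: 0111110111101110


Decoding:
01 -> Y
11 -> W
11 -> W
01 -> Y
11 -> W
10 -> Z
11 -> W
10 -> Z


Result: YWWYWZWZ


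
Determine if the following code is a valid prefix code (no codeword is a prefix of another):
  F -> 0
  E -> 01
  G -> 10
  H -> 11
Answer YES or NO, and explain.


Checking each pair (does one codeword prefix another?):
  F='0' vs E='01': prefix -- VIOLATION

NO -- this is NOT a valid prefix code. F (0) is a prefix of E (01).


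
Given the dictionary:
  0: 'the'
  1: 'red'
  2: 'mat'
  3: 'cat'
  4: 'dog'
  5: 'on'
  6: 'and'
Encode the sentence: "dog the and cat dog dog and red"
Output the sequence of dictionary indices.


Look up each word in the dictionary:
  'dog' -> 4
  'the' -> 0
  'and' -> 6
  'cat' -> 3
  'dog' -> 4
  'dog' -> 4
  'and' -> 6
  'red' -> 1

Encoded: [4, 0, 6, 3, 4, 4, 6, 1]


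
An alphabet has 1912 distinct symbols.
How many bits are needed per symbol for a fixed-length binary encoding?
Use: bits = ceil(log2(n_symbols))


log2(1912) = 10.9009
Bracket: 2^10 = 1024 < 1912 <= 2^11 = 2048
So ceil(log2(1912)) = 11

bits = ceil(log2(1912)) = ceil(10.9009) = 11 bits


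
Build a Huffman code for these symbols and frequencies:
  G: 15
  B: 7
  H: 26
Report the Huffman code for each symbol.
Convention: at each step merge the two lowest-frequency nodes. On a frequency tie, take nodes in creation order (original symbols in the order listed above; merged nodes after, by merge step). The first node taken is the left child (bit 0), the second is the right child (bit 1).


Huffman tree construction:
Step 1: Merge B(7) + G(15) = 22
Step 2: Merge (B+G)(22) + H(26) = 48
Read each symbol's code off the tree from the root (left child = 0, right child = 1).

Codes:
  G: 01 (length 2)
  B: 00 (length 2)
  H: 1 (length 1)
Average code length: 70/48 = 1.4583 bits/symbol


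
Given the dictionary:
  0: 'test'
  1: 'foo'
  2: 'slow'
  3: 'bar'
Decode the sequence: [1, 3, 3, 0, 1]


Look up each index in the dictionary:
  1 -> 'foo'
  3 -> 'bar'
  3 -> 'bar'
  0 -> 'test'
  1 -> 'foo'

Decoded: "foo bar bar test foo"


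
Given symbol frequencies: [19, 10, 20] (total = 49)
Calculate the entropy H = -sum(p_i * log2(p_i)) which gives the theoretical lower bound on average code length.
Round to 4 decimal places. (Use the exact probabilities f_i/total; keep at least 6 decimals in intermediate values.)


Per-symbol terms -p_i * log2(p_i) with p_i = f_i/49:
  p = 19/49 = 0.387755: log2(p) = -1.366782, -p*log2(p) = 0.529977
  p = 10/49 = 0.204082: log2(p) = -2.292782, -p*log2(p) = 0.467915
  p = 20/49 = 0.408163: log2(p) = -1.292782, -p*log2(p) = 0.527666
H = 0.529977 + 0.467915 + 0.527666 = 1.525558

H = 1.5256 bits/symbol


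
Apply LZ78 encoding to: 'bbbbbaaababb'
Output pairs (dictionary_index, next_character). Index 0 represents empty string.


LZ78 encoding steps:
Dictionary: {0: ''}
Step 1: w='' (idx 0), next='b' -> output (0, 'b'), add 'b' as idx 1
Step 2: w='b' (idx 1), next='b' -> output (1, 'b'), add 'bb' as idx 2
Step 3: w='bb' (idx 2), next='a' -> output (2, 'a'), add 'bba' as idx 3
Step 4: w='' (idx 0), next='a' -> output (0, 'a'), add 'a' as idx 4
Step 5: w='a' (idx 4), next='b' -> output (4, 'b'), add 'ab' as idx 5
Step 6: w='ab' (idx 5), next='b' -> output (5, 'b'), add 'abb' as idx 6


Encoded: [(0, 'b'), (1, 'b'), (2, 'a'), (0, 'a'), (4, 'b'), (5, 'b')]


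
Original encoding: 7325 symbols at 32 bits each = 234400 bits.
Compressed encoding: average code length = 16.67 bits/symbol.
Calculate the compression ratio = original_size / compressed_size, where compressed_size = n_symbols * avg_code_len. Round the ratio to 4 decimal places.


original_size = n_symbols * orig_bits = 7325 * 32 = 234400 bits
compressed_size = n_symbols * avg_code_len = 7325 * 16.67 = 122107.75 bits
ratio = original_size / compressed_size = 234400 / 122107.75 = 1.9196

Compression ratio = 1.9196


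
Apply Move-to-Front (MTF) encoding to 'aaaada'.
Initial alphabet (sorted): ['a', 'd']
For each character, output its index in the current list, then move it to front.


MTF encoding:
'a': index 0 in ['a', 'd'] -> ['a', 'd']
'a': index 0 in ['a', 'd'] -> ['a', 'd']
'a': index 0 in ['a', 'd'] -> ['a', 'd']
'a': index 0 in ['a', 'd'] -> ['a', 'd']
'd': index 1 in ['a', 'd'] -> ['d', 'a']
'a': index 1 in ['d', 'a'] -> ['a', 'd']


Output: [0, 0, 0, 0, 1, 1]


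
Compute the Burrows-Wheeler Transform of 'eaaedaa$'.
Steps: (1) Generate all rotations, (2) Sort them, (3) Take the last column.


Rotations (sorted):
  0: $eaaedaa -> last char: a
  1: a$eaaeda -> last char: a
  2: aa$eaaed -> last char: d
  3: aaedaa$e -> last char: e
  4: aedaa$ea -> last char: a
  5: daa$eaae -> last char: e
  6: eaaedaa$ -> last char: $
  7: edaa$eaa -> last char: a


BWT = aadeae$a


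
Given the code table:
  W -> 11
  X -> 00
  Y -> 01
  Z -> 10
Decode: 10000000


Decoding:
10 -> Z
00 -> X
00 -> X
00 -> X


Result: ZXXX


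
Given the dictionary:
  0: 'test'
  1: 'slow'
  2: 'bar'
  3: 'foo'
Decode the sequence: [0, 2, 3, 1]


Look up each index in the dictionary:
  0 -> 'test'
  2 -> 'bar'
  3 -> 'foo'
  1 -> 'slow'

Decoded: "test bar foo slow"


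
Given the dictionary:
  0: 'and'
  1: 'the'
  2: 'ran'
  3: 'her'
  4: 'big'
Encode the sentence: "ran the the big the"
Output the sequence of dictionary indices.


Look up each word in the dictionary:
  'ran' -> 2
  'the' -> 1
  'the' -> 1
  'big' -> 4
  'the' -> 1

Encoded: [2, 1, 1, 4, 1]


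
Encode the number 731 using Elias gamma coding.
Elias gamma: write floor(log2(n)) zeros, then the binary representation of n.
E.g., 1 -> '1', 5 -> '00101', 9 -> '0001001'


num_bits = floor(log2(731)) + 1 = 10
leading_zeros = num_bits - 1 = 9
binary(731) = 1011011011

Elias gamma(731) = '000000000' + '1011011011' = 0000000001011011011 (19 bits)


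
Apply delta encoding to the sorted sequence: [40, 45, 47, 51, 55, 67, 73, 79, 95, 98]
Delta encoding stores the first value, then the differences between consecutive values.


First value: 40
Deltas:
  45 - 40 = 5
  47 - 45 = 2
  51 - 47 = 4
  55 - 51 = 4
  67 - 55 = 12
  73 - 67 = 6
  79 - 73 = 6
  95 - 79 = 16
  98 - 95 = 3


Delta encoded: [40, 5, 2, 4, 4, 12, 6, 6, 16, 3]


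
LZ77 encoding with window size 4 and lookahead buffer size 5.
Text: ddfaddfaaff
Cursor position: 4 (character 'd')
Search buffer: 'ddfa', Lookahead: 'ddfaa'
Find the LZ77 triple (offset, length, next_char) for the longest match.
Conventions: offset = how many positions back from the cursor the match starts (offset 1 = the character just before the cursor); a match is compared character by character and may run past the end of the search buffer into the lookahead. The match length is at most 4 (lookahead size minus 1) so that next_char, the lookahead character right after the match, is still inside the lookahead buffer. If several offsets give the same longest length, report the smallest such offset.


Try each offset into the search buffer:
  offset=1 (pos 3, char 'a'): match length 0
  offset=2 (pos 2, char 'f'): match length 0
  offset=3 (pos 1, char 'd'): match length 1
  offset=4 (pos 0, char 'd'): match length 4
Longest match has length 4 at offset 4.
next_char = character at position 4 + 4 = 8 -> 'a'

Best match: offset=4, length=4 (matching 'ddfa' starting at position 0)
LZ77 triple: (4, 4, 'a')


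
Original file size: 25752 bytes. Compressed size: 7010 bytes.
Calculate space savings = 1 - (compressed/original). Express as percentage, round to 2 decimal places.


ratio = compressed/original = 7010/25752 = 0.272212
savings = 1 - ratio = 1 - 0.272212 = 0.727788
as a percentage: 0.727788 * 100 = 72.78%

Space savings = 1 - 7010/25752 = 72.78%


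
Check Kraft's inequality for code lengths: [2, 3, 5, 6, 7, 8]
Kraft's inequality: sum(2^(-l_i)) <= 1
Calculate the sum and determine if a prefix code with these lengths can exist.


Sum = 2^(-2) + 2^(-3) + 2^(-5) + 2^(-6) + 2^(-7) + 2^(-8)
    = 0.25 + 0.125 + 0.03125 + 0.015625 + 0.0078125 + 0.00390625
    = 111/256 = 0.43359375
Since 0.43359375 <= 1, Kraft's inequality IS satisfied.
A prefix code with these lengths CAN exist.

Kraft sum = 0.43359375. Satisfied.


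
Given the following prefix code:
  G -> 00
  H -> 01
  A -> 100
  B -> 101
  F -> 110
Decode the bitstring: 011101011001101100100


Decoding step by step:
Bits 01 -> H
Bits 110 -> F
Bits 101 -> B
Bits 100 -> A
Bits 110 -> F
Bits 110 -> F
Bits 01 -> H
Bits 00 -> G


Decoded message: HFBAFFHG


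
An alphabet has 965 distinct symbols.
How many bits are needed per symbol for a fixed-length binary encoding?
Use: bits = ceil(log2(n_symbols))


log2(965) = 9.9144
Bracket: 2^9 = 512 < 965 <= 2^10 = 1024
So ceil(log2(965)) = 10

bits = ceil(log2(965)) = ceil(9.9144) = 10 bits


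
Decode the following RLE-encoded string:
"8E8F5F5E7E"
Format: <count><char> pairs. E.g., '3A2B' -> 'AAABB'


Expanding each <count><char> pair:
  8E -> 'EEEEEEEE'
  8F -> 'FFFFFFFF'
  5F -> 'FFFFF'
  5E -> 'EEEEE'
  7E -> 'EEEEEEE'

Decoded = EEEEEEEEFFFFFFFFFFFFFEEEEEEEEEEEE


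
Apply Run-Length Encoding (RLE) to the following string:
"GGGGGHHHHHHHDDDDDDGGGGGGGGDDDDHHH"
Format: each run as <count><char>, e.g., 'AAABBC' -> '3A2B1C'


Scanning runs left to right:
  i=0: run of 'G' x 5 -> '5G'
  i=5: run of 'H' x 7 -> '7H'
  i=12: run of 'D' x 6 -> '6D'
  i=18: run of 'G' x 8 -> '8G'
  i=26: run of 'D' x 4 -> '4D'
  i=30: run of 'H' x 3 -> '3H'

RLE = 5G7H6D8G4D3H


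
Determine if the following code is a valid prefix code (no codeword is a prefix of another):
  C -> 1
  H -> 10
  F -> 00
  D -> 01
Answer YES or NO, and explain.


Checking each pair (does one codeword prefix another?):
  C='1' vs H='10': prefix -- VIOLATION

NO -- this is NOT a valid prefix code. C (1) is a prefix of H (10).


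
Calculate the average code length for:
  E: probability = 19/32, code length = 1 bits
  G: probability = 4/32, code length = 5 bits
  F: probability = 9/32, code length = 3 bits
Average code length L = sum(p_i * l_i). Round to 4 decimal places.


Weighted contributions p_i * l_i:
  E: (19/32) * 1 = 19/32
  G: (4/32) * 5 = 20/32
  F: (9/32) * 3 = 27/32
Sum = (19 + 20 + 27)/32 = 66/32

L = 66/32 = 2.0625 bits/symbol


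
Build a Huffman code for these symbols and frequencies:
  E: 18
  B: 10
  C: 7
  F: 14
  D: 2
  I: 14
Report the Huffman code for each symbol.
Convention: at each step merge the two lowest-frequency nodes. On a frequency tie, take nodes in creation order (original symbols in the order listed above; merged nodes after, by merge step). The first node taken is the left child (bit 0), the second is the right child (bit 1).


Huffman tree construction:
Step 1: Merge D(2) + C(7) = 9
Step 2: Merge (D+C)(9) + B(10) = 19
Step 3: Merge F(14) + I(14) = 28
Step 4: Merge E(18) + ((D+C)+B)(19) = 37
Step 5: Merge (F+I)(28) + (E+((D+C)+B))(37) = 65
Read each symbol's code off the tree from the root (left child = 0, right child = 1).

Codes:
  E: 10 (length 2)
  B: 111 (length 3)
  C: 1101 (length 4)
  F: 00 (length 2)
  D: 1100 (length 4)
  I: 01 (length 2)
Average code length: 158/65 = 2.4308 bits/symbol


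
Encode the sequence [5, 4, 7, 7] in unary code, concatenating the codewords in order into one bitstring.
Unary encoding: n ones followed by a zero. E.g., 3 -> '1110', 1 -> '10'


Encode each number as n ones followed by a terminating 0:
  5 -> 111110 (6 bits)
  4 -> 11110 (5 bits)
  7 -> 11111110 (8 bits)
  7 -> 11111110 (8 bits)
Total length = 6 + 5 + 8 + 8 = 27 bits.

Unary([5, 4, 7, 7]) = 111110111101111111011111110 (27 bits)


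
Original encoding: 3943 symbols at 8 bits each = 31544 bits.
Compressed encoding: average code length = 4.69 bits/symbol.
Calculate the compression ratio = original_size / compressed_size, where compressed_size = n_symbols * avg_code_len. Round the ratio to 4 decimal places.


original_size = n_symbols * orig_bits = 3943 * 8 = 31544 bits
compressed_size = n_symbols * avg_code_len = 3943 * 4.69 = 18492.67 bits
ratio = original_size / compressed_size = 31544 / 18492.67 = 1.7058

Compression ratio = 1.7058


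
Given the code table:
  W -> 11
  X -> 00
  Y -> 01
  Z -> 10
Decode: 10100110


Decoding:
10 -> Z
10 -> Z
01 -> Y
10 -> Z


Result: ZZYZ


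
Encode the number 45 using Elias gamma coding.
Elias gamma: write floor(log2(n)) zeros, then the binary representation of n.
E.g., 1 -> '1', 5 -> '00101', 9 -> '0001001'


num_bits = floor(log2(45)) + 1 = 6
leading_zeros = num_bits - 1 = 5
binary(45) = 101101

Elias gamma(45) = '00000' + '101101' = 00000101101 (11 bits)


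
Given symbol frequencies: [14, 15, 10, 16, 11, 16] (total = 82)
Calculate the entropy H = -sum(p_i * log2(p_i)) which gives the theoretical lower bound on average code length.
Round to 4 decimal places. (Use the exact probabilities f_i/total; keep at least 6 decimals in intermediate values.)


Per-symbol terms -p_i * log2(p_i) with p_i = f_i/82:
  p = 14/82 = 0.170732: log2(p) = -2.550197, -p*log2(p) = 0.435400
  p = 15/82 = 0.182927: log2(p) = -2.450661, -p*log2(p) = 0.448292
  p = 10/82 = 0.121951: log2(p) = -3.035624, -p*log2(p) = 0.370198
  p = 16/82 = 0.195122: log2(p) = -2.357552, -p*log2(p) = 0.460010
  p = 11/82 = 0.134146: log2(p) = -2.898120, -p*log2(p) = 0.388772
  p = 16/82 = 0.195122: log2(p) = -2.357552, -p*log2(p) = 0.460010
H = 0.435400 + 0.448292 + 0.370198 + 0.460010 + 0.388772 + 0.460010 = 2.562682

H = 2.5627 bits/symbol
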